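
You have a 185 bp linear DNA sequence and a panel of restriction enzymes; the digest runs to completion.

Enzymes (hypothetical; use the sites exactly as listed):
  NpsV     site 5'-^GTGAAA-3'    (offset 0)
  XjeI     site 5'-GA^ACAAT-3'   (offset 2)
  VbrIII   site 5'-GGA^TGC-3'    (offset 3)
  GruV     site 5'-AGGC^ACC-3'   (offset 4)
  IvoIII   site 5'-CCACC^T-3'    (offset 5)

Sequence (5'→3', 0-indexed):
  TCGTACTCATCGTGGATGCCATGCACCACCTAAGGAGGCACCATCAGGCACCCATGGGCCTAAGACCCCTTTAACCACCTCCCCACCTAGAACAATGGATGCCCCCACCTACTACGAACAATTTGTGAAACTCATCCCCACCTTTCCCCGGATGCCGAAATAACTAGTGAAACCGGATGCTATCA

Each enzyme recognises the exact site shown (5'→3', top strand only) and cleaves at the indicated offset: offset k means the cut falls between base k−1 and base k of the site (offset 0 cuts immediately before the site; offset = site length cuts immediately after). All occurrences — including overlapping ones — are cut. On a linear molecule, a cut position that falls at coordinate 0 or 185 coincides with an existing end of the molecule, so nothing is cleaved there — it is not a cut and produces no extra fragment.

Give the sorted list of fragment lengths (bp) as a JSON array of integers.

[4,7,8,8,8,8,9,10,10,10,11,14,14,16,18,30]

Site scan:
  NpsV GTGAAA/0: at [124, 166] ⇒ [124, 166]
  XjeI GAACAAT/2: at [89, 115] ⇒ [91, 117]
  VbrIII GGATGC/3: at [13, 96, 149, 174] ⇒ [16, 99, 152, 177]
  GruV AGGCACC/4: at [35, 45] ⇒ [39, 49]
  IvoIII CCACCT/5: at [25, 74, 82, 104, 137] ⇒ [30, 79, 87, 109, 142]

All cut coordinates (distinct, sorted): [16, 30, 39, 49, 79, 87, 91, 99, 109, 117, 124, 142, 152, 166, 177]

Fragments:
  [0,16): 16 bp
  [16,30): 14 bp
  [30,39): 9 bp
  [39,49): 10 bp
  [49,79): 30 bp
  [79,87): 8 bp
  [87,91): 4 bp
  [91,99): 8 bp
  [99,109): 10 bp
  [109,117): 8 bp
  [117,124): 7 bp
  [124,142): 18 bp
  [142,152): 10 bp
  [152,166): 14 bp
  [166,177): 11 bp
  [177,185): 8 bp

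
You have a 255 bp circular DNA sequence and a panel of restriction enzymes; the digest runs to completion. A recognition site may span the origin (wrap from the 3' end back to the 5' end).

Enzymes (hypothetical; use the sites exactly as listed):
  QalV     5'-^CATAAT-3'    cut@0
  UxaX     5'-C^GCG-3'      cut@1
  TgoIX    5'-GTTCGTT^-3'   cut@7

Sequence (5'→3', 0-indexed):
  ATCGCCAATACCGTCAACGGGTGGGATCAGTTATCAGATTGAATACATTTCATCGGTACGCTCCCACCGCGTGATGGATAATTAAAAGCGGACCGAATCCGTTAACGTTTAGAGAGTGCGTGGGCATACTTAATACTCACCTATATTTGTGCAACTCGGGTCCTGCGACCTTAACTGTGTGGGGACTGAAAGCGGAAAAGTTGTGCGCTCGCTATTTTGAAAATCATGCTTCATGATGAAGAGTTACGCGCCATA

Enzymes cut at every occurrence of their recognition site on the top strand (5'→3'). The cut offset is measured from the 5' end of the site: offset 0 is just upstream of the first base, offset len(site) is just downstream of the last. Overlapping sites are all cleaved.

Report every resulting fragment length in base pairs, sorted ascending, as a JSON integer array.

[4,72,179]

Per-enzyme occurrences:
  QalV CATAAT/0: at [251] ⇒ [251]
  UxaX CGCG/1: at [67, 246] ⇒ [68, 247]
  TgoIX (GTTCGTT, off=7): no sites

All cut coordinates (distinct, sorted): [68, 247, 251]

Fragments:
  68→247: 179 bp
  247→251: 4 bp
  251→68 (wrap): 255-251+68 = 72 bp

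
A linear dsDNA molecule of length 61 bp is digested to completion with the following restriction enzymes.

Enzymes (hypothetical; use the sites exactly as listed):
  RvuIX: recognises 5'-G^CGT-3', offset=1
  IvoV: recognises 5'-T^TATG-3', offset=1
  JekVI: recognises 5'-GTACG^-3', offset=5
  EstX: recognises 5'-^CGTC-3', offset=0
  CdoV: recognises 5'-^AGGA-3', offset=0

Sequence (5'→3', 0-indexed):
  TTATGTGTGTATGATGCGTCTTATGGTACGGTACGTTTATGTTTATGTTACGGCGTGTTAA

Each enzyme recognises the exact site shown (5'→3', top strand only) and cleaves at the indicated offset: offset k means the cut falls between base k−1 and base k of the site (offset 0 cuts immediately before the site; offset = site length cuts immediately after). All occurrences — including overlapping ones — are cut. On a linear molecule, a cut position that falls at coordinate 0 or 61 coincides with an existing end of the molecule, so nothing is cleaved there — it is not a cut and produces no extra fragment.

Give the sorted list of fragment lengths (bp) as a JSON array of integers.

Site scan:
  RvuIX GCGT/1: at [15, 52] ⇒ [16, 53]
  IvoV TTATG/1: at [0, 20, 36, 42] ⇒ [1, 21, 37, 43]
  JekVI GTACG/5: at [25, 30] ⇒ [30, 35]
  EstX CGTC/0: at [16] ⇒ [16]
  CdoV (AGGA, off=0): no sites

Pooled cuts: [1, 16, 21, 30, 35, 37, 43, 53]

Fragment lengths:
  [0,1): 1 bp
  [1,16): 15 bp
  [16,21): 5 bp
  [21,30): 9 bp
  [30,35): 5 bp
  [35,37): 2 bp
  [37,43): 6 bp
  [43,53): 10 bp
  [53,61): 8 bp

[1,2,5,5,6,8,9,10,15]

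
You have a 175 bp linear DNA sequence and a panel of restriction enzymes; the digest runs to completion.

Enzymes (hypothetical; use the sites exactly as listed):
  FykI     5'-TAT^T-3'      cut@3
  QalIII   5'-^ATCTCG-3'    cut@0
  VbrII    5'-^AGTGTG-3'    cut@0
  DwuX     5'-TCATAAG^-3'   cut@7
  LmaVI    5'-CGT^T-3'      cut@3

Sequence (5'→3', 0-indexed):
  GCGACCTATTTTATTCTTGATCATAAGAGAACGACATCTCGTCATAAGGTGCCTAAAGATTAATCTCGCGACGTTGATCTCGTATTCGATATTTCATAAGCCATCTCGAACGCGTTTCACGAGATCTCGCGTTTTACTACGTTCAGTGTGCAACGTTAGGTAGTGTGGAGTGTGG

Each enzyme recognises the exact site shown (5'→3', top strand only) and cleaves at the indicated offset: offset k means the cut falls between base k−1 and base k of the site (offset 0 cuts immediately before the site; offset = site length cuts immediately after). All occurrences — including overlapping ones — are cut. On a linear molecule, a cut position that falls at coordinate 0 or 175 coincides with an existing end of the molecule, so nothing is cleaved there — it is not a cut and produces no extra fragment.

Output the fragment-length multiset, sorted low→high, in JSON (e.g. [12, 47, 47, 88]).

[2,2,2,5,5,7,7,7,8,8,8,9,9,9,10,12,12,13,13,13,14]

Per-enzyme occurrences:
  FykI (TATT, off=3): starts [6, 11, 82, 89] → cuts [9, 14, 85, 92]
  QalIII (ATCTCG, off=0): starts [35, 62, 76, 102, 123] → cuts [35, 62, 76, 102, 123]
  VbrII (AGTGTG, off=0): starts [144, 161, 168] → cuts [144, 161, 168]
  DwuX (TCATAAG, off=7): starts [20, 41, 93] → cuts [27, 48, 100]
  LmaVI (CGTT, off=3): starts [71, 112, 129, 139, 153] → cuts [74, 115, 132, 142, 156]

Pooled cuts: [9, 14, 27, 35, 48, 62, 74, 76, 85, 92, 100, 102, 115, 123, 132, 142, 144, 156, 161, 168]

Fragment lengths:
  [0,9): 9 bp
  [9,14): 5 bp
  [14,27): 13 bp
  [27,35): 8 bp
  [35,48): 13 bp
  [48,62): 14 bp
  [62,74): 12 bp
  [74,76): 2 bp
  [76,85): 9 bp
  [85,92): 7 bp
  [92,100): 8 bp
  [100,102): 2 bp
  [102,115): 13 bp
  [115,123): 8 bp
  [123,132): 9 bp
  [132,142): 10 bp
  [142,144): 2 bp
  [144,156): 12 bp
  [156,161): 5 bp
  [161,168): 7 bp
  [168,175): 7 bp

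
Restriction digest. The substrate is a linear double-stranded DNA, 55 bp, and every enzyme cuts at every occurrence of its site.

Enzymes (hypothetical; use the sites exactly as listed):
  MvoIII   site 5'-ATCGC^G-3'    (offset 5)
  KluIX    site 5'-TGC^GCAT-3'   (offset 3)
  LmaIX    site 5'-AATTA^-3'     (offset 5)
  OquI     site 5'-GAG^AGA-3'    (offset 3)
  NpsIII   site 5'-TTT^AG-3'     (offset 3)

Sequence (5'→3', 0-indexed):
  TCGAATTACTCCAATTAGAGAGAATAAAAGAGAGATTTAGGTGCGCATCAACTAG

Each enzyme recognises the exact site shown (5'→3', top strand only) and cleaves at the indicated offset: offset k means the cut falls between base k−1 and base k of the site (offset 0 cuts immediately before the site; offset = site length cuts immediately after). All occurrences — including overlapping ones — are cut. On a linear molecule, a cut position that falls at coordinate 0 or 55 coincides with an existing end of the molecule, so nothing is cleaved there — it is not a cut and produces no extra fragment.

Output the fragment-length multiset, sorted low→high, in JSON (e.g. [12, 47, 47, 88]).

[3,6,6,8,9,11,12]

Site scan:
  MvoIII (ATCGCG, off=5): no sites
  KluIX TGCGCAT/3: at [41] ⇒ [44]
  LmaIX AATTA/5: at [3, 12] ⇒ [8, 17]
  OquI GAGAGA/3: at [17, 29] ⇒ [20, 32]
  NpsIII TTTAG/3: at [35] ⇒ [38]

Pooled cuts: [8, 17, 20, 32, 38, 44]

Fragment lengths:
  [0,8): 8 bp
  [8,17): 9 bp
  [17,20): 3 bp
  [20,32): 12 bp
  [32,38): 6 bp
  [38,44): 6 bp
  [44,55): 11 bp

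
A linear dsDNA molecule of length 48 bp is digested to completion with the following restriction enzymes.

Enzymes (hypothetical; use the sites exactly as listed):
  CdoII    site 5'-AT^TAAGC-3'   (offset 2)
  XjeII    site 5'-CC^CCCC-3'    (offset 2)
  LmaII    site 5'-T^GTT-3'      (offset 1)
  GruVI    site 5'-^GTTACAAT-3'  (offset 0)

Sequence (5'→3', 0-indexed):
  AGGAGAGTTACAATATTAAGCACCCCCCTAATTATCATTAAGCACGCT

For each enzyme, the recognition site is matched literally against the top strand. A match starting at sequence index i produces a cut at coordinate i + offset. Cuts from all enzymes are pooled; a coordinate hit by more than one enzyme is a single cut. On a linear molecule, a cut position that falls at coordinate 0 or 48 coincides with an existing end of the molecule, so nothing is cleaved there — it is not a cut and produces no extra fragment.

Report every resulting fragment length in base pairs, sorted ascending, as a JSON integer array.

Site scan:
  CdoII ATTAAGC/2: at [14, 36] ⇒ [16, 38]
  XjeII CCCCCC/2: at [22] ⇒ [24]
  LmaII (TGTT, off=1): no sites
  GruVI GTTACAAT/0: at [6] ⇒ [6]

All cut coordinates (distinct, sorted): [6, 16, 24, 38]

Fragments:
  [0,6): 6 bp
  [6,16): 10 bp
  [16,24): 8 bp
  [24,38): 14 bp
  [38,48): 10 bp

[6,8,10,10,14]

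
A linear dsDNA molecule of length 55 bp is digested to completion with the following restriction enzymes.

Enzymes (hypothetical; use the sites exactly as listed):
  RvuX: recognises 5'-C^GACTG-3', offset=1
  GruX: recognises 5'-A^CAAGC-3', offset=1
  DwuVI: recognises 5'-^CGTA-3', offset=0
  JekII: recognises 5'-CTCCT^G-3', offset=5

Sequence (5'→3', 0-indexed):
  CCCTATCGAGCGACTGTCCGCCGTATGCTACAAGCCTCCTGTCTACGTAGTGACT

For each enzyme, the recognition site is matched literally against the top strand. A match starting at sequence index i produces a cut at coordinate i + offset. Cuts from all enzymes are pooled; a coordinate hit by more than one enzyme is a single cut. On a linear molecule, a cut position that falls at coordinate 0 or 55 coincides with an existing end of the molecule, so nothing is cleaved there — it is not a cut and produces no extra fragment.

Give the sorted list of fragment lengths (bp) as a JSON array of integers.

Site scan:
  RvuX CGACTG/1: at [10] ⇒ [11]
  GruX ACAAGC/1: at [29] ⇒ [30]
  DwuVI CGTA/0: at [21, 45] ⇒ [21, 45]
  JekII CTCCTG/5: at [35] ⇒ [40]

All cut coordinates (distinct, sorted): [11, 21, 30, 40, 45]

Fragments:
  [0,11): 11 bp
  [11,21): 10 bp
  [21,30): 9 bp
  [30,40): 10 bp
  [40,45): 5 bp
  [45,55): 10 bp

[5,9,10,10,10,11]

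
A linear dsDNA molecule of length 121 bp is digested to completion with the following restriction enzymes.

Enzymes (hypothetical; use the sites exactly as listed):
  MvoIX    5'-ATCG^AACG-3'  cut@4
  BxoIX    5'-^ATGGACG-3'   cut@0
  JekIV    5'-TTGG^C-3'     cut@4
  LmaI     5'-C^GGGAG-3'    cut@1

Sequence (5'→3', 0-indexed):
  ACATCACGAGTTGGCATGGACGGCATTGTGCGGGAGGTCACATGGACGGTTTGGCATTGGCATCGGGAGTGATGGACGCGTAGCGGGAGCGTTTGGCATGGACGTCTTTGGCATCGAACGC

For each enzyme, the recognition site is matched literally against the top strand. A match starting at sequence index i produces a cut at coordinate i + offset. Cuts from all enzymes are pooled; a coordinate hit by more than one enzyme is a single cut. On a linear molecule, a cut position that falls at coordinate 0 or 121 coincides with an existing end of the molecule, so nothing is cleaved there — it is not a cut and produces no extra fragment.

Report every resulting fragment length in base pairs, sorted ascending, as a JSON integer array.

[1,1,4,5,5,6,7,10,12,13,13,14,14,16]

Site scan:
  MvoIX (ATCGAACG, off=4): starts [112] → cuts [116]
  BxoIX (ATGGACG, off=0): starts [15, 41, 71, 97] → cuts [15, 41, 71, 97]
  JekIV (TTGGC, off=4): starts [10, 50, 56, 92, 107] → cuts [14, 54, 60, 96, 111]
  LmaI (CGGGAG, off=1): starts [30, 63, 83] → cuts [31, 64, 84]

All cut coordinates (distinct, sorted): [14, 15, 31, 41, 54, 60, 64, 71, 84, 96, 97, 111, 116]

Fragments:
  [0,14): 14 bp
  [14,15): 1 bp
  [15,31): 16 bp
  [31,41): 10 bp
  [41,54): 13 bp
  [54,60): 6 bp
  [60,64): 4 bp
  [64,71): 7 bp
  [71,84): 13 bp
  [84,96): 12 bp
  [96,97): 1 bp
  [97,111): 14 bp
  [111,116): 5 bp
  [116,121): 5 bp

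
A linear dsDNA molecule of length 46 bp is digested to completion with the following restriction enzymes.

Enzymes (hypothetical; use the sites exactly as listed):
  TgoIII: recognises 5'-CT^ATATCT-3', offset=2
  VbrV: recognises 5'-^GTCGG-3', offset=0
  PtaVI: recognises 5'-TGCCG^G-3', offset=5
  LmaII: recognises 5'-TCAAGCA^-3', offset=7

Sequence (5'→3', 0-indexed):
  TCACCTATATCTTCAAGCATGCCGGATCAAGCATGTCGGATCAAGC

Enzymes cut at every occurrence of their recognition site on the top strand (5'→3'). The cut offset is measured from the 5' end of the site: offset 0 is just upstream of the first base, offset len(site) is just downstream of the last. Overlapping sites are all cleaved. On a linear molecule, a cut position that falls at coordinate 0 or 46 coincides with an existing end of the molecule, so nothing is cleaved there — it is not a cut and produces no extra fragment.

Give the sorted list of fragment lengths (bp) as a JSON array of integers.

[1,5,6,9,12,13]

Scan for sites:
  TgoIII (CTATATCT, off=2): starts [4] → cuts [6]
  VbrV (GTCGG, off=0): starts [34] → cuts [34]
  PtaVI (TGCCGG, off=5): starts [19] → cuts [24]
  LmaII (TCAAGCA, off=7): starts [12, 26] → cuts [19, 33]

All cut coordinates (distinct, sorted): [6, 19, 24, 33, 34]

Fragments:
  [0,6): 6 bp
  [6,19): 13 bp
  [19,24): 5 bp
  [24,33): 9 bp
  [33,34): 1 bp
  [34,46): 12 bp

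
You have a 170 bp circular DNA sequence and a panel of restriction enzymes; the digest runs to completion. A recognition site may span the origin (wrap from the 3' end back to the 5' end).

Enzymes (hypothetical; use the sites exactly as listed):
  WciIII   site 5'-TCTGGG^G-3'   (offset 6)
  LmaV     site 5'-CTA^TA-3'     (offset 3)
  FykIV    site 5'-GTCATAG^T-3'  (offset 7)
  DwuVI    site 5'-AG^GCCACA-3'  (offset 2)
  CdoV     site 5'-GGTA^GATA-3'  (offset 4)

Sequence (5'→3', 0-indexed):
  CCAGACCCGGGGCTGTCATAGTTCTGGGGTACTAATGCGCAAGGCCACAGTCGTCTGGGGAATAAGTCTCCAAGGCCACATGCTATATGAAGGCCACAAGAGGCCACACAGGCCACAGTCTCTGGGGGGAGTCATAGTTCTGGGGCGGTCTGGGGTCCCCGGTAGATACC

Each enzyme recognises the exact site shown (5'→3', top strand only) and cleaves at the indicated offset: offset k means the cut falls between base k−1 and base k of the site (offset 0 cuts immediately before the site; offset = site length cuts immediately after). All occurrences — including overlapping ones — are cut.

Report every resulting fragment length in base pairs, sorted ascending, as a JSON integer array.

[7,7,7,9,10,10,10,11,11,15,15,15,16,27]

Site scan:
  WciIII TCTGGGG/6: at [22, 53, 120, 138, 148] ⇒ [28, 59, 126, 144, 154]
  LmaV CTATA/3: at [82] ⇒ [85]
  FykIV GTCATAGT/7: at [14, 130] ⇒ [21, 137]
  DwuVI AGGCCACA/2: at [41, 72, 90, 100, 109] ⇒ [43, 74, 92, 102, 111]
  CdoV GGTAGATA/4: at [160] ⇒ [164]

Pooled cuts: [21, 28, 43, 59, 74, 85, 92, 102, 111, 126, 137, 144, 154, 164]

Fragment lengths:
  21→28: 7 bp
  28→43: 15 bp
  43→59: 16 bp
  59→74: 15 bp
  74→85: 11 bp
  85→92: 7 bp
  92→102: 10 bp
  102→111: 9 bp
  111→126: 15 bp
  126→137: 11 bp
  137→144: 7 bp
  144→154: 10 bp
  154→164: 10 bp
  164→21 (wrap): 170-164+21 = 27 bp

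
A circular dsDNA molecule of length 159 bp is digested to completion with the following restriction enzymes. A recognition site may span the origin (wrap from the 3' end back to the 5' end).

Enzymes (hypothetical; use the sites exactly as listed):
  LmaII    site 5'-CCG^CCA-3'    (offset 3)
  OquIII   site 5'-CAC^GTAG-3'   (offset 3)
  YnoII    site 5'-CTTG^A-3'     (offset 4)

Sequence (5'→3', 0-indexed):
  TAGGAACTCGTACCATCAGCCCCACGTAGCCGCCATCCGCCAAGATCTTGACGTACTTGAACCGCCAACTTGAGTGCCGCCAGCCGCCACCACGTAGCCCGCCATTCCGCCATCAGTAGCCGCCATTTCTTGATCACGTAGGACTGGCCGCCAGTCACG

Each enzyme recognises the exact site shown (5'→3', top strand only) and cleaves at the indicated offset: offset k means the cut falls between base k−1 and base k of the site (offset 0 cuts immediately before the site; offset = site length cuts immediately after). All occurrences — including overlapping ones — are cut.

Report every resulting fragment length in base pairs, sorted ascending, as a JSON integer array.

Per-enzyme occurrences:
  LmaII CCGCCA/3: at [29, 36, 61, 76, 83, 98, 106, 119, 147] ⇒ [32, 39, 64, 79, 86, 101, 109, 122, 150]
  OquIII CACGTAG/3: at [22, 90, 134, 155] ⇒ [25, 93, 137, 158]
  YnoII CTTGA/4: at [46, 55, 68, 128] ⇒ [50, 59, 72, 132]

All cut coordinates (distinct, sorted): [25, 32, 39, 50, 59, 64, 72, 79, 86, 93, 101, 109, 122, 132, 137, 150, 158]

Fragments:
  25→32: 7 bp
  32→39: 7 bp
  39→50: 11 bp
  50→59: 9 bp
  59→64: 5 bp
  64→72: 8 bp
  72→79: 7 bp
  79→86: 7 bp
  86→93: 7 bp
  93→101: 8 bp
  101→109: 8 bp
  109→122: 13 bp
  122→132: 10 bp
  132→137: 5 bp
  137→150: 13 bp
  150→158: 8 bp
  158→25 (wrap): 159-158+25 = 26 bp

[5,5,7,7,7,7,7,8,8,8,8,9,10,11,13,13,26]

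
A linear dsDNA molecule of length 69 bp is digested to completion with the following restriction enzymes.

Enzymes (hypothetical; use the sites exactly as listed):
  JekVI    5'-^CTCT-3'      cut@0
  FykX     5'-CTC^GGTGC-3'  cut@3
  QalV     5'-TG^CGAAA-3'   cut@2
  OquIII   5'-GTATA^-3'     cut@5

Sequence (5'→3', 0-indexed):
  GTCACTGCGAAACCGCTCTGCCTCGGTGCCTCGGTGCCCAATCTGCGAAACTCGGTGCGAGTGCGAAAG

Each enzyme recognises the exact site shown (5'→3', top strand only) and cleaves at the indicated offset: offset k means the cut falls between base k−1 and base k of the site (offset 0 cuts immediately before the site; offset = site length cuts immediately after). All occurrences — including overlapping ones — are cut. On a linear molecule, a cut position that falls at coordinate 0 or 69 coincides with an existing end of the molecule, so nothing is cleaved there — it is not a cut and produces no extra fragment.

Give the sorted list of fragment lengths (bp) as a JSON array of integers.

Per-enzyme occurrences:
  JekVI (CTCT, off=0): starts [15] → cuts [15]
  FykX (CTCGGTGC, off=3): starts [21, 29, 50] → cuts [24, 32, 53]
  QalV (TGCGAAA, off=2): starts [5, 43, 61] → cuts [7, 45, 63]
  OquIII (GTATA, off=5): no sites

Pooled cuts: [7, 15, 24, 32, 45, 53, 63]

Fragment lengths:
  [0,7): 7 bp
  [7,15): 8 bp
  [15,24): 9 bp
  [24,32): 8 bp
  [32,45): 13 bp
  [45,53): 8 bp
  [53,63): 10 bp
  [63,69): 6 bp

[6,7,8,8,8,9,10,13]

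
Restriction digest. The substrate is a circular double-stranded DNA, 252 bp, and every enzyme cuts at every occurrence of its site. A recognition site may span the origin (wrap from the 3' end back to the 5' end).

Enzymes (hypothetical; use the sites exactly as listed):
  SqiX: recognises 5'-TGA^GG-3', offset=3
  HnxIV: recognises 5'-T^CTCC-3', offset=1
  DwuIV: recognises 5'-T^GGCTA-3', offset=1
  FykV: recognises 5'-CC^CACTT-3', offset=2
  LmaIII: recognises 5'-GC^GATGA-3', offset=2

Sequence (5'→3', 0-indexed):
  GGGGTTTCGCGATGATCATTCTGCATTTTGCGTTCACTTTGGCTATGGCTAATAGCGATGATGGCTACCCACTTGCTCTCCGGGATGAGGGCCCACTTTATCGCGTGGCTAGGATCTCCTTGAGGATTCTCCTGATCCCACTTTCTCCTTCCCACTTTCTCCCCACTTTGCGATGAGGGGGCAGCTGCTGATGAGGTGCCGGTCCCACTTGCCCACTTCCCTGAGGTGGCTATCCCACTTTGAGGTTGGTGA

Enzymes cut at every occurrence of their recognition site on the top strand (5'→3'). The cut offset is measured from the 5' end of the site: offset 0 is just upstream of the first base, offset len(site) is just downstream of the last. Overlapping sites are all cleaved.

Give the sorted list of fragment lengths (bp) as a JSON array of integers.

[3,5,5,5,5,6,6,6,6,7,8,8,8,8,8,8,8,9,9,10,10,10,11,11,11,13,18,30]

Scan for sites:
  SqiX (TGAGG, off=3): starts [85, 120, 173, 191, 221, 240, 249] → cuts [0, 88, 123, 176, 194, 224, 243]
  HnxIV (TCTCC, off=1): starts [76, 114, 127, 143, 157] → cuts [77, 115, 128, 144, 158]
  DwuIV (TGGCTA, off=1): starts [39, 45, 61, 105, 226] → cuts [40, 46, 62, 106, 227]
  FykV (CCCACTT, off=2): starts [67, 91, 136, 150, 161, 203, 211, 233] → cuts [69, 93, 138, 152, 163, 205, 213, 235]
  LmaIII (GCGATGA, off=2): starts [8, 54, 169] → cuts [10, 56, 171]

Pooled cuts: [0, 10, 40, 46, 56, 62, 69, 77, 88, 93, 106, 115, 123, 128, 138, 144, 152, 158, 163, 171, 176, 194, 205, 213, 224, 227, 235, 243]

Fragments:
  0→10: 10 bp
  10→40: 30 bp
  40→46: 6 bp
  46→56: 10 bp
  56→62: 6 bp
  62→69: 7 bp
  69→77: 8 bp
  77→88: 11 bp
  88→93: 5 bp
  93→106: 13 bp
  106→115: 9 bp
  115→123: 8 bp
  123→128: 5 bp
  128→138: 10 bp
  138→144: 6 bp
  144→152: 8 bp
  152→158: 6 bp
  158→163: 5 bp
  163→171: 8 bp
  171→176: 5 bp
  176→194: 18 bp
  194→205: 11 bp
  205→213: 8 bp
  213→224: 11 bp
  224→227: 3 bp
  227→235: 8 bp
  235→243: 8 bp
  243→0 (wrap): 252-243+0 = 9 bp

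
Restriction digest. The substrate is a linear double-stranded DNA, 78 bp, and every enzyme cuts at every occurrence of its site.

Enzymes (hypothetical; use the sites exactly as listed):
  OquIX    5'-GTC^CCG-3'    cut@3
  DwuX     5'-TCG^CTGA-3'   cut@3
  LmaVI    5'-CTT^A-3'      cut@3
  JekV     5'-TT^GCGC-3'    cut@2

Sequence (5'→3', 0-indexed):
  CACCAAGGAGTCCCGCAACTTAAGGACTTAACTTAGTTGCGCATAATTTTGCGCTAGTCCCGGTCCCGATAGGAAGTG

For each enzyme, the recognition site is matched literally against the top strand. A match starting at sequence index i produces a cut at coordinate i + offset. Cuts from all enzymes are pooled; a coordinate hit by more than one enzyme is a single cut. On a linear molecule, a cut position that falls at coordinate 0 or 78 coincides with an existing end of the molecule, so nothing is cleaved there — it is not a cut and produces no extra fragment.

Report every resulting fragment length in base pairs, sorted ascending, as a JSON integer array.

[4,5,6,8,9,9,12,12,13]

Site scan:
  OquIX (GTCCCG, off=3): starts [9, 56, 62] → cuts [12, 59, 65]
  DwuX (TCGCTGA, off=3): no sites
  LmaVI (CTTA, off=3): starts [18, 26, 31] → cuts [21, 29, 34]
  JekV (TTGCGC, off=2): starts [36, 48] → cuts [38, 50]

All cut coordinates (distinct, sorted): [12, 21, 29, 34, 38, 50, 59, 65]

Fragment lengths:
  [0,12): 12 bp
  [12,21): 9 bp
  [21,29): 8 bp
  [29,34): 5 bp
  [34,38): 4 bp
  [38,50): 12 bp
  [50,59): 9 bp
  [59,65): 6 bp
  [65,78): 13 bp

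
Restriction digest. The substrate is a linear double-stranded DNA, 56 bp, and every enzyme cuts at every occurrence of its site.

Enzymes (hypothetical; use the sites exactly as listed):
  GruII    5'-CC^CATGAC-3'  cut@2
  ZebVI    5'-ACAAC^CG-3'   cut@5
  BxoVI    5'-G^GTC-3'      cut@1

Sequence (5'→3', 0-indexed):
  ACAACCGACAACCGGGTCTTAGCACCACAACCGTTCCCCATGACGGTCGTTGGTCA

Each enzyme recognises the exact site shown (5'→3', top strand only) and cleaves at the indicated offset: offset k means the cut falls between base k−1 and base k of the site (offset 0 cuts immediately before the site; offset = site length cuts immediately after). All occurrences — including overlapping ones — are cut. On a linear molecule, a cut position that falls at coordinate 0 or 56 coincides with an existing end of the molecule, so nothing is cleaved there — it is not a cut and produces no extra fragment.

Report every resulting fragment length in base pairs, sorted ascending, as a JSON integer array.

[3,4,5,7,7,7,7,16]

Per-enzyme occurrences:
  GruII CCCATGAC/2: at [36] ⇒ [38]
  ZebVI ACAACCG/5: at [0, 7, 26] ⇒ [5, 12, 31]
  BxoVI GGTC/1: at [14, 44, 51] ⇒ [15, 45, 52]

Pooled cuts: [5, 12, 15, 31, 38, 45, 52]

Fragment lengths:
  [0,5): 5 bp
  [5,12): 7 bp
  [12,15): 3 bp
  [15,31): 16 bp
  [31,38): 7 bp
  [38,45): 7 bp
  [45,52): 7 bp
  [52,56): 4 bp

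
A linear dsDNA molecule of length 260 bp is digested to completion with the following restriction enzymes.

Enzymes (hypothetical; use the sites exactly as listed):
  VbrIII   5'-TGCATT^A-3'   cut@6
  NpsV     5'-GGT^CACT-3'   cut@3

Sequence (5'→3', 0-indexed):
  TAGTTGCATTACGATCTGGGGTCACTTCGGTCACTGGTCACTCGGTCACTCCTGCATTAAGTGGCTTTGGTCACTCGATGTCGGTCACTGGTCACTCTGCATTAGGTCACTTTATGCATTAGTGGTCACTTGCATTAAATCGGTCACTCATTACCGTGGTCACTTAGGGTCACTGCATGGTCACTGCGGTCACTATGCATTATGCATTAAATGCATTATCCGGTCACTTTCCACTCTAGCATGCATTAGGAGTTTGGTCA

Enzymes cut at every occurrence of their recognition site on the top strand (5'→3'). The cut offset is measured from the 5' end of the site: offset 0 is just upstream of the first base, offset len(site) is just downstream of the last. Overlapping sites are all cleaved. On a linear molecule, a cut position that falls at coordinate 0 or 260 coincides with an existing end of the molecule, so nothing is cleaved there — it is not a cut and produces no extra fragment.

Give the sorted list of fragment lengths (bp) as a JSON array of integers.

Site scan:
  VbrIII (TGCATTA, off=6): starts [4, 52, 97, 114, 130, 195, 202, 211, 241] → cuts [10, 58, 103, 120, 136, 201, 208, 217, 247]
  NpsV (GGTCACT, off=3): starts [19, 28, 35, 43, 68, 82, 89, 104, 123, 141, 157, 167, 178, 187, 221] → cuts [22, 31, 38, 46, 71, 85, 92, 107, 126, 144, 160, 170, 181, 190, 224]

All cut coordinates (distinct, sorted): [10, 22, 31, 38, 46, 58, 71, 85, 92, 103, 107, 120, 126, 136, 144, 160, 170, 181, 190, 201, 208, 217, 224, 247]

Fragment lengths:
  [0,10): 10 bp
  [10,22): 12 bp
  [22,31): 9 bp
  [31,38): 7 bp
  [38,46): 8 bp
  [46,58): 12 bp
  [58,71): 13 bp
  [71,85): 14 bp
  [85,92): 7 bp
  [92,103): 11 bp
  [103,107): 4 bp
  [107,120): 13 bp
  [120,126): 6 bp
  [126,136): 10 bp
  [136,144): 8 bp
  [144,160): 16 bp
  [160,170): 10 bp
  [170,181): 11 bp
  [181,190): 9 bp
  [190,201): 11 bp
  [201,208): 7 bp
  [208,217): 9 bp
  [217,224): 7 bp
  [224,247): 23 bp
  [247,260): 13 bp

[4,6,7,7,7,7,8,8,9,9,9,10,10,10,11,11,11,12,12,13,13,13,14,16,23]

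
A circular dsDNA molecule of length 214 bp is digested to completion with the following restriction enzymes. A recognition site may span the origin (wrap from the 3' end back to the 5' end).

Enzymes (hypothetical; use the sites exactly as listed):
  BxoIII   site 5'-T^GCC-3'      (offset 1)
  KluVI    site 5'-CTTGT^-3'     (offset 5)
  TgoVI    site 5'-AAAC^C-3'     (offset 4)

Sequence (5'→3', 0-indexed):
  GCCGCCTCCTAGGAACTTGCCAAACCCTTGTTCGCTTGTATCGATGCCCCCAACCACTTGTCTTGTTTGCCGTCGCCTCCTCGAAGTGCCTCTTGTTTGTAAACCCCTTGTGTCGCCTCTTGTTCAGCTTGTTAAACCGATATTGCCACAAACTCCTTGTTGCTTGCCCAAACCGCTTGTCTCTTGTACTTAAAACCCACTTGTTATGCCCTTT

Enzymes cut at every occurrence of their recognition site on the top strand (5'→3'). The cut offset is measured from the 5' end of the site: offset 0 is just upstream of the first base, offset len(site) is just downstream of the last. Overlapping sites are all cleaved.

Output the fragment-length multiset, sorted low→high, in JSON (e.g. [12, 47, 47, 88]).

Scan for sites:
  BxoIII (TGCC, off=1): starts [17, 44, 67, 86, 143, 164, 206, 213] → cuts [0, 18, 45, 68, 87, 144, 165, 207]
  KluVI (CTTGT, off=5): starts [26, 34, 56, 61, 91, 106, 118, 127, 155, 175, 182, 199] → cuts [31, 39, 61, 66, 96, 111, 123, 132, 160, 180, 187, 204]
  TgoVI (AAACC, off=4): starts [21, 100, 133, 169, 192] → cuts [25, 104, 137, 173, 196]

Pooled cuts: [0, 18, 25, 31, 39, 45, 61, 66, 68, 87, 96, 104, 111, 123, 132, 137, 144, 160, 165, 173, 180, 187, 196, 204, 207]

Fragment lengths:
  0→18: 18 bp
  18→25: 7 bp
  25→31: 6 bp
  31→39: 8 bp
  39→45: 6 bp
  45→61: 16 bp
  61→66: 5 bp
  66→68: 2 bp
  68→87: 19 bp
  87→96: 9 bp
  96→104: 8 bp
  104→111: 7 bp
  111→123: 12 bp
  123→132: 9 bp
  132→137: 5 bp
  137→144: 7 bp
  144→160: 16 bp
  160→165: 5 bp
  165→173: 8 bp
  173→180: 7 bp
  180→187: 7 bp
  187→196: 9 bp
  196→204: 8 bp
  204→207: 3 bp
  207→0 (wrap): 214-207+0 = 7 bp

[2,3,5,5,5,6,6,7,7,7,7,7,7,8,8,8,8,9,9,9,12,16,16,18,19]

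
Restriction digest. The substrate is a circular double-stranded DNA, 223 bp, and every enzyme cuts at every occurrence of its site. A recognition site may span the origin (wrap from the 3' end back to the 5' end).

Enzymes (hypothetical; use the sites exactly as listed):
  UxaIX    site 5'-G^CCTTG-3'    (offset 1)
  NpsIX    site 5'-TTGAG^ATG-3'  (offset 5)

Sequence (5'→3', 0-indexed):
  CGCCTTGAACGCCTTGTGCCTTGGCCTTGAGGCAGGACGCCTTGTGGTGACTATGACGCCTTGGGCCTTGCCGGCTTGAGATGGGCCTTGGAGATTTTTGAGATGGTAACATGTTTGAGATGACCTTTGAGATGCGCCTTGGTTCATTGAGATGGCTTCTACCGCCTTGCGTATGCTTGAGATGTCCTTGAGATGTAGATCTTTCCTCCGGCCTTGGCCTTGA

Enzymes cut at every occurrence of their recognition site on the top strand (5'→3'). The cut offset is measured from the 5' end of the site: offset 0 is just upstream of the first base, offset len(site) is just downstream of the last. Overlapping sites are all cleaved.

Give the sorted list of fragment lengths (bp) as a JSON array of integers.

Per-enzyme occurrences:
  UxaIX (GCCTTG, off=1): starts [1, 10, 17, 23, 38, 57, 64, 84, 135, 163, 210, 216] → cuts [2, 11, 18, 24, 39, 58, 65, 85, 136, 164, 211, 217]
  NpsIX (TTGAGATG, off=5): starts [75, 97, 114, 126, 146, 176, 187] → cuts [80, 102, 119, 131, 151, 181, 192]

Pooled cuts: [2, 11, 18, 24, 39, 58, 65, 80, 85, 102, 119, 131, 136, 151, 164, 181, 192, 211, 217]

Fragment lengths:
  2→11: 9 bp
  11→18: 7 bp
  18→24: 6 bp
  24→39: 15 bp
  39→58: 19 bp
  58→65: 7 bp
  65→80: 15 bp
  80→85: 5 bp
  85→102: 17 bp
  102→119: 17 bp
  119→131: 12 bp
  131→136: 5 bp
  136→151: 15 bp
  151→164: 13 bp
  164→181: 17 bp
  181→192: 11 bp
  192→211: 19 bp
  211→217: 6 bp
  217→2 (wrap): 223-217+2 = 8 bp

[5,5,6,6,7,7,8,9,11,12,13,15,15,15,17,17,17,19,19]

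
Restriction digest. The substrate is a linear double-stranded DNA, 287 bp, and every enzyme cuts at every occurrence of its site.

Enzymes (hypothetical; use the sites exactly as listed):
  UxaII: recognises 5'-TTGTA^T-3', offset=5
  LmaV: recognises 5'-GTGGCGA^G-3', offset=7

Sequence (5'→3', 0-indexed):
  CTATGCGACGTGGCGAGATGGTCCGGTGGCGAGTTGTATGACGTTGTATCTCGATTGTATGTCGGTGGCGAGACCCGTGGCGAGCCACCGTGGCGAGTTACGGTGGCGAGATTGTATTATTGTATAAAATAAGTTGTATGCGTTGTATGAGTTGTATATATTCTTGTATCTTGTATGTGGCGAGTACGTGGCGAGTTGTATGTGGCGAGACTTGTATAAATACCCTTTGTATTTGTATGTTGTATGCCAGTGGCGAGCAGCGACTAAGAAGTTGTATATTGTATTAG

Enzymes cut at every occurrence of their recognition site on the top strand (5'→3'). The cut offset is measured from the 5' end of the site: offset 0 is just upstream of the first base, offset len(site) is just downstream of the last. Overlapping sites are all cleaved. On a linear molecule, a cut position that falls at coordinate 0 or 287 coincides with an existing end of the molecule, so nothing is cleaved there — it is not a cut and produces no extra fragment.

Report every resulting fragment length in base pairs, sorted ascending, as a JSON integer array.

[4,6,6,6,7,7,7,7,8,8,8,8,9,9,10,11,11,12,12,12,12,13,13,14,15,16,16,20]

Site scan:
  UxaII TTGTAT/5: at [33, 43, 54, 111, 119, 133, 142, 151, 163, 170, 195, 211, 226, 232, 239, 271, 278] ⇒ [38, 48, 59, 116, 124, 138, 147, 156, 168, 175, 200, 216, 231, 237, 244, 276, 283]
  LmaV GTGGCGAG/7: at [9, 25, 64, 76, 89, 102, 176, 187, 201, 249] ⇒ [16, 32, 71, 83, 96, 109, 183, 194, 208, 256]

All cut coordinates (distinct, sorted): [16, 32, 38, 48, 59, 71, 83, 96, 109, 116, 124, 138, 147, 156, 168, 175, 183, 194, 200, 208, 216, 231, 237, 244, 256, 276, 283]

Fragment lengths:
  [0,16): 16 bp
  [16,32): 16 bp
  [32,38): 6 bp
  [38,48): 10 bp
  [48,59): 11 bp
  [59,71): 12 bp
  [71,83): 12 bp
  [83,96): 13 bp
  [96,109): 13 bp
  [109,116): 7 bp
  [116,124): 8 bp
  [124,138): 14 bp
  [138,147): 9 bp
  [147,156): 9 bp
  [156,168): 12 bp
  [168,175): 7 bp
  [175,183): 8 bp
  [183,194): 11 bp
  [194,200): 6 bp
  [200,208): 8 bp
  [208,216): 8 bp
  [216,231): 15 bp
  [231,237): 6 bp
  [237,244): 7 bp
  [244,256): 12 bp
  [256,276): 20 bp
  [276,283): 7 bp
  [283,287): 4 bp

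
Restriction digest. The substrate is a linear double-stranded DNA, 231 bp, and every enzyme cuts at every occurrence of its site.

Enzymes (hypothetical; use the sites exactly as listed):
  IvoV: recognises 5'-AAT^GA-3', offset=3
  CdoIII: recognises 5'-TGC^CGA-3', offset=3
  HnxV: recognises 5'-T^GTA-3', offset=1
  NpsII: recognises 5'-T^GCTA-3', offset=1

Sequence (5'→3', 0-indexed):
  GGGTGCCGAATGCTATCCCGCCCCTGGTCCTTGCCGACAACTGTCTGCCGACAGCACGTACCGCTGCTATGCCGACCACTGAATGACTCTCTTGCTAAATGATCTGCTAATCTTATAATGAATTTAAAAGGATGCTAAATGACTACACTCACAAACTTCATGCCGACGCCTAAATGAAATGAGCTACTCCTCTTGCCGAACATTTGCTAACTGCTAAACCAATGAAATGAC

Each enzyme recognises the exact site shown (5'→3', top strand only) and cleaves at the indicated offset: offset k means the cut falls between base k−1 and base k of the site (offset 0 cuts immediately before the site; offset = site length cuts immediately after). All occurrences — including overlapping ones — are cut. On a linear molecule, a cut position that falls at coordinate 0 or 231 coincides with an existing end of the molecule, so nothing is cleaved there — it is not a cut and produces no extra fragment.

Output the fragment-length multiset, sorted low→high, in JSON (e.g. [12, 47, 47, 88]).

Scan for sites:
  IvoV AATGA/3: at [81, 97, 116, 137, 172, 177, 220, 225] ⇒ [84, 100, 119, 140, 175, 180, 223, 228]
  CdoIII TGCCGA/3: at [3, 31, 45, 69, 160, 193] ⇒ [6, 34, 48, 72, 163, 196]
  HnxV (TGTA, off=1): no sites
  NpsII TGCTA/1: at [10, 64, 92, 104, 132, 204, 211] ⇒ [11, 65, 93, 105, 133, 205, 212]

Pooled cuts: [6, 11, 34, 48, 65, 72, 84, 93, 100, 105, 119, 133, 140, 163, 175, 180, 196, 205, 212, 223, 228]

Fragment lengths:
  [0,6): 6 bp
  [6,11): 5 bp
  [11,34): 23 bp
  [34,48): 14 bp
  [48,65): 17 bp
  [65,72): 7 bp
  [72,84): 12 bp
  [84,93): 9 bp
  [93,100): 7 bp
  [100,105): 5 bp
  [105,119): 14 bp
  [119,133): 14 bp
  [133,140): 7 bp
  [140,163): 23 bp
  [163,175): 12 bp
  [175,180): 5 bp
  [180,196): 16 bp
  [196,205): 9 bp
  [205,212): 7 bp
  [212,223): 11 bp
  [223,228): 5 bp
  [228,231): 3 bp

[3,5,5,5,5,6,7,7,7,7,9,9,11,12,12,14,14,14,16,17,23,23]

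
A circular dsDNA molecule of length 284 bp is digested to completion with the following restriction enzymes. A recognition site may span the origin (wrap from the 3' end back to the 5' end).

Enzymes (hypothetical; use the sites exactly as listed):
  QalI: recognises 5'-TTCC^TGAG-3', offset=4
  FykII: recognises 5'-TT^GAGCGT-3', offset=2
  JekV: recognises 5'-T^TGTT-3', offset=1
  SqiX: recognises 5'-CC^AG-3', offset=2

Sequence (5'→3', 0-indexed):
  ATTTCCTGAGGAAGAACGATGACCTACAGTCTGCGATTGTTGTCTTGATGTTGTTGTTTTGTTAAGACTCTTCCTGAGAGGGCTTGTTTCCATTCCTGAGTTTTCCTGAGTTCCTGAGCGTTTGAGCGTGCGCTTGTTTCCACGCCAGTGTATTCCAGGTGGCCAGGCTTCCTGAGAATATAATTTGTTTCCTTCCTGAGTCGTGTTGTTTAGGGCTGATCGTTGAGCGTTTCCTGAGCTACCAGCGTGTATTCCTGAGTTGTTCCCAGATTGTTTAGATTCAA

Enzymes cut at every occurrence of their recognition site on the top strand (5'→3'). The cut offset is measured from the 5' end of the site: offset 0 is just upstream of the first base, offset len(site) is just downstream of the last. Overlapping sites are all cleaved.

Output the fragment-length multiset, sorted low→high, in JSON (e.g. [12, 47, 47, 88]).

Per-enzyme occurrences:
  QalI TTCCTGAG/4: at [2, 70, 92, 102, 110, 168, 192, 230, 251] ⇒ [6, 74, 96, 106, 114, 172, 196, 234, 255]
  FykII TTGAGCGT/2: at [121, 222] ⇒ [123, 224]
  JekV TTGTT/1: at [36, 50, 53, 58, 83, 133, 184, 205, 259, 270] ⇒ [37, 51, 54, 59, 84, 134, 185, 206, 260, 271]
  SqiX CCAG/2: at [144, 154, 162, 241, 265] ⇒ [146, 156, 164, 243, 267]

All cut coordinates (distinct, sorted): [6, 37, 51, 54, 59, 74, 84, 96, 106, 114, 123, 134, 146, 156, 164, 172, 185, 196, 206, 224, 234, 243, 255, 260, 267, 271]

Fragments:
  6→37: 31 bp
  37→51: 14 bp
  51→54: 3 bp
  54→59: 5 bp
  59→74: 15 bp
  74→84: 10 bp
  84→96: 12 bp
  96→106: 10 bp
  106→114: 8 bp
  114→123: 9 bp
  123→134: 11 bp
  134→146: 12 bp
  146→156: 10 bp
  156→164: 8 bp
  164→172: 8 bp
  172→185: 13 bp
  185→196: 11 bp
  196→206: 10 bp
  206→224: 18 bp
  224→234: 10 bp
  234→243: 9 bp
  243→255: 12 bp
  255→260: 5 bp
  260→267: 7 bp
  267→271: 4 bp
  271→6 (wrap): 284-271+6 = 19 bp

[3,4,5,5,7,8,8,8,9,9,10,10,10,10,10,11,11,12,12,12,13,14,15,18,19,31]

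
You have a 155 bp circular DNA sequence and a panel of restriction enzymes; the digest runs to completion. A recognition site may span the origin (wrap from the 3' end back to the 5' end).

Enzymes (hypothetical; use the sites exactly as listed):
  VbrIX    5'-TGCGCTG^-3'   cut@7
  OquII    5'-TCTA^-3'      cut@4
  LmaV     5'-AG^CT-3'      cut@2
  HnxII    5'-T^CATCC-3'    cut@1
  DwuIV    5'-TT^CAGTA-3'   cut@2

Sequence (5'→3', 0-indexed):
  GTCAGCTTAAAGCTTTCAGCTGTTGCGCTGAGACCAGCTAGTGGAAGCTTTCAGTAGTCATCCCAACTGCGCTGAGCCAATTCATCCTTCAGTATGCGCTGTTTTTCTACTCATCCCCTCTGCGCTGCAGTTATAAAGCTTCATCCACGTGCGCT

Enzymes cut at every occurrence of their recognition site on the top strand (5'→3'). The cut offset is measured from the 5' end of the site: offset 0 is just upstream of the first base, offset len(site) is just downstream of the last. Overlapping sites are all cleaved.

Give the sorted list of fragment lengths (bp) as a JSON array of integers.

Scan for sites:
  VbrIX TGCGCTG/7: at [23, 67, 94, 120, 149] ⇒ [1, 30, 74, 101, 127]
  OquII TCTA/4: at [105] ⇒ [109]
  LmaV AGCT/2: at [3, 10, 17, 35, 45, 136] ⇒ [5, 12, 19, 37, 47, 138]
  HnxII TCATCC/1: at [57, 81, 110, 140] ⇒ [58, 82, 111, 141]
  DwuIV TTCAGTA/2: at [49, 87] ⇒ [51, 89]

Pooled cuts: [1, 5, 12, 19, 30, 37, 47, 51, 58, 74, 82, 89, 101, 109, 111, 127, 138, 141]

Fragments:
  1→5: 4 bp
  5→12: 7 bp
  12→19: 7 bp
  19→30: 11 bp
  30→37: 7 bp
  37→47: 10 bp
  47→51: 4 bp
  51→58: 7 bp
  58→74: 16 bp
  74→82: 8 bp
  82→89: 7 bp
  89→101: 12 bp
  101→109: 8 bp
  109→111: 2 bp
  111→127: 16 bp
  127→138: 11 bp
  138→141: 3 bp
  141→1 (wrap): 155-141+1 = 15 bp

[2,3,4,4,7,7,7,7,7,8,8,10,11,11,12,15,16,16]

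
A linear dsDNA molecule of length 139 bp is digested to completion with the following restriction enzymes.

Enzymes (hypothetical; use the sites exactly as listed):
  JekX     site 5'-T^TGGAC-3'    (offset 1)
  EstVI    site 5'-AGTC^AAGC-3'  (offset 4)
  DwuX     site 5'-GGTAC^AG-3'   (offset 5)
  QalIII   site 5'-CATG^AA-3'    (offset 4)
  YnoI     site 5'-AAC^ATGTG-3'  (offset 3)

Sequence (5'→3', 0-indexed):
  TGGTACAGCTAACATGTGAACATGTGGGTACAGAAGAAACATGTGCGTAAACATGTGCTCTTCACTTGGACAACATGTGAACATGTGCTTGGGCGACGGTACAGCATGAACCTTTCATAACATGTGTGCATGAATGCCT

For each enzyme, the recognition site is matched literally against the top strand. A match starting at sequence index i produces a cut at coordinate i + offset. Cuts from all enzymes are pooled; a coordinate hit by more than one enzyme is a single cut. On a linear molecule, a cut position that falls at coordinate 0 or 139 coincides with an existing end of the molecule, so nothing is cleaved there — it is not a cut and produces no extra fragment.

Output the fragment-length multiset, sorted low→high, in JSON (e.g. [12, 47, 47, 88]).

Per-enzyme occurrences:
  JekX (TTGGAC, off=1): starts [65] → cuts [66]
  EstVI (AGTCAAGC, off=4): no sites
  DwuX (GGTACAG, off=5): starts [1, 26, 97] → cuts [6, 31, 102]
  QalIII (CATGAA, off=4): starts [104, 128] → cuts [108, 132]
  YnoI (AACATGTG, off=3): starts [10, 18, 37, 49, 71, 79, 118] → cuts [13, 21, 40, 52, 74, 82, 121]

Pooled cuts: [6, 13, 21, 31, 40, 52, 66, 74, 82, 102, 108, 121, 132]

Fragment lengths:
  [0,6): 6 bp
  [6,13): 7 bp
  [13,21): 8 bp
  [21,31): 10 bp
  [31,40): 9 bp
  [40,52): 12 bp
  [52,66): 14 bp
  [66,74): 8 bp
  [74,82): 8 bp
  [82,102): 20 bp
  [102,108): 6 bp
  [108,121): 13 bp
  [121,132): 11 bp
  [132,139): 7 bp

[6,6,7,7,8,8,8,9,10,11,12,13,14,20]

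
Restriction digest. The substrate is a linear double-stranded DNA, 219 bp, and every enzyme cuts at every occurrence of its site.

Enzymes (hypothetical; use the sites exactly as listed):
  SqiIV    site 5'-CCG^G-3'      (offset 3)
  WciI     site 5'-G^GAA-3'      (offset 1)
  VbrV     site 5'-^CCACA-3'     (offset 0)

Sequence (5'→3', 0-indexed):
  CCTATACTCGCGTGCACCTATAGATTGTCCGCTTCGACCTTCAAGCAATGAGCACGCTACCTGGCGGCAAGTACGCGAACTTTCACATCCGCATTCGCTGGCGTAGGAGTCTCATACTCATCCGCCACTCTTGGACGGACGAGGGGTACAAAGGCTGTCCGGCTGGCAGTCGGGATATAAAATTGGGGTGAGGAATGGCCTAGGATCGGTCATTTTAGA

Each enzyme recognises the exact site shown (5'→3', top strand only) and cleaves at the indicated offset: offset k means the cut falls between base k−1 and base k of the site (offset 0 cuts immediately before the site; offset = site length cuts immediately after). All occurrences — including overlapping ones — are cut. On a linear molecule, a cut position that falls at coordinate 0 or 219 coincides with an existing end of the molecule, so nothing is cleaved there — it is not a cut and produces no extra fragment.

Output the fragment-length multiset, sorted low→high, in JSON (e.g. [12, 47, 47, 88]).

[27,31,161]

Scan for sites:
  SqiIV CCGG/3: at [158] ⇒ [161]
  WciI GGAA/1: at [191] ⇒ [192]
  VbrV (CCACA, off=0): no sites

All cut coordinates (distinct, sorted): [161, 192]

Fragments:
  [0,161): 161 bp
  [161,192): 31 bp
  [192,219): 27 bp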